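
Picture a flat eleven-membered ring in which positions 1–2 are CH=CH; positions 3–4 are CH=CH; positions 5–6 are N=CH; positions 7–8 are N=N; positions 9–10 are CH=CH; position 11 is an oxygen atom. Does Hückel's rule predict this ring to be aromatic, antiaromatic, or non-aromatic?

Check conjugation: each doubly-bonded ring atom is sp² with one p-orbital electron; each =N– nitrogen is pyridine-type (lone pair in the sp² plane, one electron in the p orbital); the oxygen donates one lone pair from its p orbital — every position has a p orbital, so the cyclic π system is continuous.
Adding the contributions, 5 × 2 = 10 from the double-bond units + 2 from the O atom = 12.
With 12 = 4·3 π electrons, Hückel's rule classifies the planar ring as antiaromatic.

Antiaromatic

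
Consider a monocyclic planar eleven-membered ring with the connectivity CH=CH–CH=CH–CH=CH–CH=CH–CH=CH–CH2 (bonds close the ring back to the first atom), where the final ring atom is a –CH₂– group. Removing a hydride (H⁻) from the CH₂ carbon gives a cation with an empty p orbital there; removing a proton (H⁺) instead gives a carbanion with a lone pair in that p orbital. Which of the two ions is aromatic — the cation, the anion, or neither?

Both ions have a continuous loop of p orbitals — each ring atom is sp².
Cation: 5 × 2 + 0 = 10 π electrons → 4(2)+2, aromatic.
Anion: 5 × 2 + 2 = 12 π electrons → 4(3), antiaromatic.

The cation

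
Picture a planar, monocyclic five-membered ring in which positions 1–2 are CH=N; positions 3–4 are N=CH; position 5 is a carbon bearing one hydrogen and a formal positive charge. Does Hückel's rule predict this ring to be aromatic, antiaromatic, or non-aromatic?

Antiaromatic

The p orbitals form a continuous loop: the double-bond atoms are sp², each contributing one p electron; the doubly-bonded nitrogens are pyridine-type — their lone pairs lie in the ring plane, leaving one electron in the p orbital; the carbocation has an empty p orbital. The ring is fully conjugated.
Adding the contributions, 2 × 2 = 4 from the double-bond units + 0 from the CH(+) atom = 4.
4 is a 4n count (n = 1), so the planar conjugated ring is antiaromatic.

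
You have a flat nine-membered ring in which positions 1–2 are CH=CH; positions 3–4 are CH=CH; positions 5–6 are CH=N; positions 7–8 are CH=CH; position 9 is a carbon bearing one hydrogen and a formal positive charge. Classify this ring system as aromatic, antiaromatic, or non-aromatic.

Antiaromatic

Every ring atom contributes a p orbital perpendicular to the ring (every atom in a ring double bond is sp² and brings one electron to the p orbital; the doubly-bonded nitrogens are pyridine-type — their lone pairs lie in the ring plane, leaving one electron in the p orbital; the carbocation has an empty p orbital), so the π system is cyclic and fully conjugated.
π-electron count: 4 × 2 = 8 from the double-bond units + 0 from the CH(+) atom = 8.
8 is a 4n count (n = 2), so the planar conjugated ring is antiaromatic.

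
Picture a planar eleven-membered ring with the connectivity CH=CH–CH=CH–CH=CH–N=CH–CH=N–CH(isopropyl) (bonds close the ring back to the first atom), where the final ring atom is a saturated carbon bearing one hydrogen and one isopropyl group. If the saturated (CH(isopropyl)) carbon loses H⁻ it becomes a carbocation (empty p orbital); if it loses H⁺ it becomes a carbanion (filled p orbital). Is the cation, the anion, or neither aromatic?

Both ions have a continuous loop of p orbitals — each ring atom is sp².
Cation: 5 × 2 + 0 = 10 π electrons → 4(2)+2, aromatic.
Anion: 5 × 2 + 2 = 12 π electrons → 4(3), antiaromatic.

The cation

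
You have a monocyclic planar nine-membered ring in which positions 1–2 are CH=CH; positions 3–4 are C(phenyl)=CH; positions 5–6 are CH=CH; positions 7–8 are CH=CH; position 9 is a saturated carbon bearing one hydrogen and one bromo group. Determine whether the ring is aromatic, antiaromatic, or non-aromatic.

Non-aromatic

Because that saturated carbon is sp³ and has no p orbital in the ring π system at the CH(bromo) position, the π system cannot extend all the way around the ring.
A ring that is not fully conjugated cannot be aromatic or antiaromatic regardless of its π-electron count.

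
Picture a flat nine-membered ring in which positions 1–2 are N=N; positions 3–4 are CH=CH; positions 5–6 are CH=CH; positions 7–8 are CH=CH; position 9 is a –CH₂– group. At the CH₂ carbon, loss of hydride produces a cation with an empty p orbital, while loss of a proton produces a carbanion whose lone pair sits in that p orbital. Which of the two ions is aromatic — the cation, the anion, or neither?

The anion

Both ions have a continuous loop of p orbitals — each ring atom is sp².
Cation: 4 × 2 + 0 = 8 π electrons → 4(2), antiaromatic.
Anion: 4 × 2 + 2 = 10 π electrons → 4(2)+2, aromatic.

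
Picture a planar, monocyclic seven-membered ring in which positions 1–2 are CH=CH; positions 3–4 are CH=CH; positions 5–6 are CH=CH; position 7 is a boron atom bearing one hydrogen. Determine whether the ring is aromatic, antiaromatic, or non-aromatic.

Every ring atom contributes a p orbital perpendicular to the ring (each doubly-bonded ring atom is sp² with one p-orbital electron; the boron has an empty p orbital), so the π system is cyclic and fully conjugated.
Tallying contributions gives 3 × 2 = 6 from the double-bond units + 0 from the BH atom = 6.
Since 6 = 4·1 + 2, the ring meets the 4n+2 criterion.

Aromatic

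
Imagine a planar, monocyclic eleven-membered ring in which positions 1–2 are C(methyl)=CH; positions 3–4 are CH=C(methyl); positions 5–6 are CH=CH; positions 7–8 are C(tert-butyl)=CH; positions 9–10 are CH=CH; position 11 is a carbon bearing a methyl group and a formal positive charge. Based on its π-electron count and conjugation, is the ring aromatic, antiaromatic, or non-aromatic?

Aromatic

Check conjugation: the double-bond atoms are sp², each contributing one p electron; the carbocation has an empty p orbital — every position has a p orbital, so the cyclic π system is continuous.
π-electron count: 5 × 2 = 10 from the double-bond units + 0 from the C(methyl)(+) atom = 10.
Since 10 = 4·2 + 2, the ring meets the 4n+2 criterion.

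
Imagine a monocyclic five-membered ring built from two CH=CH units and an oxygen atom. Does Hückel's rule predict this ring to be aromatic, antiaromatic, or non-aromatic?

Aromatic

Every ring atom contributes a p orbital perpendicular to the ring (every atom in a ring double bond is sp² and brings one electron to the p orbital; the oxygen donates one lone pair from its p orbital), so the π system is cyclic and fully conjugated.
π-electron count: 2 × 2 = 4 from the double-bond units + 2 from the O atom = 6.
With 6 π electrons (n = 1), the Hückel 4n+2 condition holds.
(The species described is furan.)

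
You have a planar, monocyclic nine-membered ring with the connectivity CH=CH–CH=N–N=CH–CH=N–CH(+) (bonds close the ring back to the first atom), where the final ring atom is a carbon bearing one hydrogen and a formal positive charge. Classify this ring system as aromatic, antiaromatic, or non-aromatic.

Antiaromatic

The p orbitals form a continuous loop: every atom in a ring double bond is sp² and brings one electron to the p orbital; the doubly-bonded nitrogens are pyridine-type — their lone pairs lie in the ring plane, leaving one electron in the p orbital; the carbocation has an empty p orbital. The ring is fully conjugated.
Adding the contributions, 4 × 2 = 8 from the double-bond units + 0 from the CH(+) atom = 8.
A 4n π count (8, n = 2) in a planar conjugated ring means antiaromatic.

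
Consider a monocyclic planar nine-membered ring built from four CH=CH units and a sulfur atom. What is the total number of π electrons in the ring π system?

The p orbitals form a continuous loop: each doubly-bonded ring atom is sp² with one p-orbital electron; the sulfur donates one lone pair from its p orbital. The ring is fully conjugated.
Tallying contributions gives 4 × 2 = 8 from the double-bond units + 2 from the S atom = 10.

10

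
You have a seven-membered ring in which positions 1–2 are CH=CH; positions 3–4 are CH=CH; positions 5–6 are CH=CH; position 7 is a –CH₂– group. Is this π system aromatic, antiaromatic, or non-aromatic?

Non-aromatic

The CH2 carbon is saturated: the tetrahedral CH₂ carbon is sp³ and has no p orbital in the ring π system. Conjugation is not continuous around the ring.
Without a continuous loop of overlapping p orbitals the Hückel electron count never comes into play.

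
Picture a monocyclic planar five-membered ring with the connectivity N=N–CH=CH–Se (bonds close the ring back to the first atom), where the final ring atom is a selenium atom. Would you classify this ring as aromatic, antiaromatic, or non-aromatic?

All ring atoms are sp² and supply a p orbital to the ring (the double-bond atoms are sp², each contributing one p electron; the doubly-bonded nitrogens are pyridine-type — their lone pairs lie in the ring plane, leaving one electron in the p orbital; the selenium donates one lone pair from its p orbital); the conjugation is uninterrupted.
Counting π electrons: 2 × 2 = 4 from the double-bond units + 2 from the Se atom = 6.
That gives a 4n+2 count (6, n = 1).

Aromatic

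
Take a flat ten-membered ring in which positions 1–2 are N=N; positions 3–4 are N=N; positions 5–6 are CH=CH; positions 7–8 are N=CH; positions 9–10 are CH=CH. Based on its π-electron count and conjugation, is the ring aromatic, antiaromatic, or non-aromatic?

Check conjugation: each doubly-bonded ring atom is sp² with one p-orbital electron; each sp² =N– keeps its lone pair in-plane and puts one electron into the π system — every position has a p orbital, so the cyclic π system is continuous.
Tallying contributions gives 5 × 2 = 10 from the 5 double-bond units.
With 10 π electrons (n = 2), the Hückel 4n+2 condition holds.

Aromatic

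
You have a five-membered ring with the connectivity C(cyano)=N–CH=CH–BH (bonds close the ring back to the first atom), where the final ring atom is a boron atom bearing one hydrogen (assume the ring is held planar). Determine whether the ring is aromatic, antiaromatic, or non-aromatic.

The p orbitals form a continuous loop: every atom in a ring double bond is sp² and brings one electron to the p orbital; each =N– nitrogen is pyridine-type (lone pair in the sp² plane, one electron in the p orbital); the boron has an empty p orbital. The ring is fully conjugated.
Counting π electrons: 2 × 2 = 4 from the double-bond units + 0 from the BH atom = 4.
4 is a 4n count (n = 1), so the planar conjugated ring is antiaromatic.

Antiaromatic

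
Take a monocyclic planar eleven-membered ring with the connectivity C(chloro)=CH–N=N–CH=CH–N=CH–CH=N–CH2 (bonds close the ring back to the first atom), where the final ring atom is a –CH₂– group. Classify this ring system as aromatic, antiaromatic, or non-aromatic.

Non-aromatic

The CH2 position has four σ bonds — the tetrahedral CH₂ carbon is sp³ and has no p orbital in the ring π system — so the cyclic conjugation is interrupted.
Broken conjugation rules out both aromaticity and antiaromaticity.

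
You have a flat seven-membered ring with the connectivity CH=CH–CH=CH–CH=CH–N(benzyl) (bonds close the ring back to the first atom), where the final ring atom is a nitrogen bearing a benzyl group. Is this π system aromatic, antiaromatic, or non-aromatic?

Antiaromatic

Check conjugation: every atom in a ring double bond is sp² and brings one electron to the p orbital; the pyrrole-type nitrogen donates its lone pair from the p orbital — every position has a p orbital, so the cyclic π system is continuous.
Counting π electrons: 3 × 2 = 6 from the double-bond units + 2 from the N(benzyl) atom = 8.
With 8 = 4·2 π electrons, Hückel's rule classifies the planar ring as antiaromatic.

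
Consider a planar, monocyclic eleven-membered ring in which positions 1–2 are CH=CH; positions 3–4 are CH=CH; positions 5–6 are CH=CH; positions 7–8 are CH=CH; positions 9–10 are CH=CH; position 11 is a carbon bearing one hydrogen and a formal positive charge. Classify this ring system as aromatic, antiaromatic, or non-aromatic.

Aromatic

The p orbitals form a continuous loop: every atom in a ring double bond is sp² and brings one electron to the p orbital; the carbocation has an empty p orbital. The ring is fully conjugated.
Tallying contributions gives 5 × 2 = 10 from the double-bond units + 0 from the CH(+) atom = 10.
That gives a 4n+2 count (10, n = 2).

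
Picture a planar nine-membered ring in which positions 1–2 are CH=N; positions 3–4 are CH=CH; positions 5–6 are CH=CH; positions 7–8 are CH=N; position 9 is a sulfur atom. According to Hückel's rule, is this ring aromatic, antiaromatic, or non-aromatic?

Aromatic

Every ring atom contributes a p orbital perpendicular to the ring (the double-bond atoms are sp², each contributing one p electron; each sp² =N– keeps its lone pair in-plane and puts one electron into the π system; the sulfur donates one lone pair from its p orbital), so the π system is cyclic and fully conjugated.
π-electron count: 4 × 2 = 8 from the double-bond units + 2 from the S atom = 10.
10 = 4(2) + 2, which satisfies Hückel's 4n+2 rule.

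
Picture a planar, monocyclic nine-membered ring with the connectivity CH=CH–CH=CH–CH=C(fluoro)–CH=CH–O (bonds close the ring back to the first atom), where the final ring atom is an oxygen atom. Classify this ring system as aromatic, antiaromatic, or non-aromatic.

The p orbitals form a continuous loop: the double-bond atoms are sp², each contributing one p electron; the oxygen donates one lone pair from its p orbital. The ring is fully conjugated.
π-electron count: 4 × 2 = 8 from the double-bond units + 2 from the O atom = 10.
10 = 4(2) + 2, which satisfies Hückel's 4n+2 rule.

Aromatic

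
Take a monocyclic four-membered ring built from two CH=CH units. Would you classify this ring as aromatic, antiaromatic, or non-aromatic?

Antiaromatic

Every ring atom contributes a p orbital perpendicular to the ring (the double-bond atoms are sp², each contributing one p electron), so the π system is cyclic and fully conjugated.
Tallying contributions gives 2 × 2 = 4 from the 2 double-bond units.
With 4 = 4·1 π electrons, Hückel's rule classifies the planar ring as antiaromatic.
This is cyclobutadiene.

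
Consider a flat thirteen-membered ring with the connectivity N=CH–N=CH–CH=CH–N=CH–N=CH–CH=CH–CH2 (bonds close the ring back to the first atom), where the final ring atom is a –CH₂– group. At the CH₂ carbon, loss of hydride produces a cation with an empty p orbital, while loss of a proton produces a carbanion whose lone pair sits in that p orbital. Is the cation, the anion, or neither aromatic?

Once that carbon is sp², every ring atom has a p orbital and both ions are fully conjugated.
Cation: 6 × 2 + 0 = 12 π electrons → 4(3), antiaromatic.
Anion: 6 × 2 + 2 = 14 π electrons → 4(3)+2, aromatic.

The anion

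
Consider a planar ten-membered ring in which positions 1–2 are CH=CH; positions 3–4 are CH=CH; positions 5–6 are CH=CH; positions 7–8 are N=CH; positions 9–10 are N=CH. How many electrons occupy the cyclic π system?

Check conjugation: the double-bond atoms are sp², each contributing one p electron; each sp² =N– keeps its lone pair in-plane and puts one electron into the π system — every position has a p orbital, so the cyclic π system is continuous.
Tallying contributions gives 5 × 2 = 10 from the 5 double-bond units.

10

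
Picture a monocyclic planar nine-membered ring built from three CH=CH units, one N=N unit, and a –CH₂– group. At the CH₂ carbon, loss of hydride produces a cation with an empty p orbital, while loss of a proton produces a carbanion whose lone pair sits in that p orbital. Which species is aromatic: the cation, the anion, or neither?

The anion

In either ion the ring is fully conjugated: every atom, including the new sp² carbon, supplies a p orbital.
Cation: 4 × 2 + 0 = 8 π electrons → 4(2), antiaromatic.
Anion: 4 × 2 + 2 = 10 π electrons → 4(2)+2, aromatic.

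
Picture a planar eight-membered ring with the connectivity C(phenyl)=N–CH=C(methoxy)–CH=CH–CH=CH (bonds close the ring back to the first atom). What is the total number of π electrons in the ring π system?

All ring atoms are sp² and supply a p orbital to the ring (every atom in a ring double bond is sp² and brings one electron to the p orbital; each sp² =N– keeps its lone pair in-plane and puts one electron into the π system); the conjugation is uninterrupted.
Counting π electrons: 4 × 2 = 8 from the 4 double-bond units.

8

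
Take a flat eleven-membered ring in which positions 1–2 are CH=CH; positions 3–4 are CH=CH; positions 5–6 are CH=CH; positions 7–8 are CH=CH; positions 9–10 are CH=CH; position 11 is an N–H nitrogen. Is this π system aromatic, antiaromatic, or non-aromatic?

Antiaromatic

The p orbitals form a continuous loop: each doubly-bonded ring atom is sp² with one p-orbital electron; the pyrrole-type nitrogen donates its lone pair from the p orbital. The ring is fully conjugated.
Tallying contributions gives 5 × 2 = 10 from the double-bond units + 2 from the NH atom = 12.
With 12 = 4·3 π electrons, Hückel's rule classifies the planar ring as antiaromatic.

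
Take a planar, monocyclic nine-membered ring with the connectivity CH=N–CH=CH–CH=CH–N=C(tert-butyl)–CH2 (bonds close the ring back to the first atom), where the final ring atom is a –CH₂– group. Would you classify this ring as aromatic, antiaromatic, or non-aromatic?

The CH2 carbon is saturated: the tetrahedral CH₂ carbon is sp³ and has no p orbital in the ring π system. Conjugation is not continuous around the ring.
A ring that is not fully conjugated cannot be aromatic or antiaromatic regardless of its π-electron count.

Non-aromatic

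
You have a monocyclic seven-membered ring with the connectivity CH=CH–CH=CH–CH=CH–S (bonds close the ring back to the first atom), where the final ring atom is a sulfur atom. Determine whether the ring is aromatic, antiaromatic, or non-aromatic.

All ring atoms are sp² and supply a p orbital to the ring (every atom in a ring double bond is sp² and brings one electron to the p orbital; the sulfur donates one lone pair from its p orbital); the conjugation is uninterrupted.
Tallying contributions gives 3 × 2 = 6 from the double-bond units + 2 from the S atom = 8.
With 8 = 4·2 π electrons, Hückel's rule classifies the planar ring as antiaromatic.

Antiaromatic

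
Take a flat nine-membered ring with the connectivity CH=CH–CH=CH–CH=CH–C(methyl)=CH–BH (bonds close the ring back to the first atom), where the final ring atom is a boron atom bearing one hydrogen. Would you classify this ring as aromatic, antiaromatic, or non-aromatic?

Antiaromatic

All ring atoms are sp² and supply a p orbital to the ring (the double-bond atoms are sp², each contributing one p electron; the boron has an empty p orbital); the conjugation is uninterrupted.
Counting π electrons: 4 × 2 = 8 from the double-bond units + 0 from the BH atom = 8.
8 is a 4n count (n = 2), so the planar conjugated ring is antiaromatic.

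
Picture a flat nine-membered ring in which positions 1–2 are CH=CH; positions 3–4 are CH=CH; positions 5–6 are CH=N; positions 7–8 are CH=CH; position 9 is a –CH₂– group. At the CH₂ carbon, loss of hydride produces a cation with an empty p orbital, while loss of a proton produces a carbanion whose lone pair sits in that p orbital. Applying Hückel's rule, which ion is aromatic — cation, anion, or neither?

The anion

In either ion the ring is fully conjugated: every atom, including the new sp² carbon, supplies a p orbital.
Cation: 4 × 2 + 0 = 8 π electrons → 4(2), antiaromatic.
Anion: 4 × 2 + 2 = 10 π electrons → 4(2)+2, aromatic.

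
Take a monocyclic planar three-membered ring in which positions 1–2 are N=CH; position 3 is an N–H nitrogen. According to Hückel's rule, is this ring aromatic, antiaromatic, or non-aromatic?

Antiaromatic

The p orbitals form a continuous loop: each doubly-bonded ring atom is sp² with one p-orbital electron; the doubly-bonded nitrogens are pyridine-type — their lone pairs lie in the ring plane, leaving one electron in the p orbital; the pyrrole-type nitrogen donates its lone pair from the p orbital. The ring is fully conjugated.
π-electron count: 1 × 2 = 2 from the double-bond unit + 2 from the NH atom = 4.
With 4 = 4·1 π electrons, Hückel's rule classifies the planar ring as antiaromatic.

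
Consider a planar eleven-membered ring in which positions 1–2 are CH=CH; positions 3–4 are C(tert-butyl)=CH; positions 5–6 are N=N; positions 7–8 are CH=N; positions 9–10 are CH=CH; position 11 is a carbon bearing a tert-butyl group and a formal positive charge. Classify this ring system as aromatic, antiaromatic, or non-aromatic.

Check conjugation: every atom in a ring double bond is sp² and brings one electron to the p orbital; each sp² =N– keeps its lone pair in-plane and puts one electron into the π system; the carbocation has an empty p orbital — every position has a p orbital, so the cyclic π system is continuous.
Counting π electrons: 5 × 2 = 10 from the double-bond units + 0 from the C(tert-butyl)(+) atom = 10.
That gives a 4n+2 count (10, n = 2).

Aromatic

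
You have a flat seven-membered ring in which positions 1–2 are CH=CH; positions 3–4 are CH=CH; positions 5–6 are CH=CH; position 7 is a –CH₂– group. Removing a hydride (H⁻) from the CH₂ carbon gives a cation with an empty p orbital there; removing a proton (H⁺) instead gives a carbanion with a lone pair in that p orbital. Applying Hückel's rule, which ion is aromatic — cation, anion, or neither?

Once that carbon is sp², every ring atom has a p orbital and both ions are fully conjugated.
Cation: 3 × 2 + 0 = 6 π electrons → 4(1)+2, aromatic.
Anion: 3 × 2 + 2 = 8 π electrons → 4(2), antiaromatic.

The cation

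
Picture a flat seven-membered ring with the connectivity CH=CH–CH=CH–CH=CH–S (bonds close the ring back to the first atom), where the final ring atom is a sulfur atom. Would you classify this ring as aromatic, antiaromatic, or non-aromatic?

All ring atoms are sp² and supply a p orbital to the ring (every atom in a ring double bond is sp² and brings one electron to the p orbital; the sulfur donates one lone pair from its p orbital); the conjugation is uninterrupted.
Counting π electrons: 3 × 2 = 6 from the double-bond units + 2 from the S atom = 8.
With 8 = 4·2 π electrons, Hückel's rule classifies the planar ring as antiaromatic.

Antiaromatic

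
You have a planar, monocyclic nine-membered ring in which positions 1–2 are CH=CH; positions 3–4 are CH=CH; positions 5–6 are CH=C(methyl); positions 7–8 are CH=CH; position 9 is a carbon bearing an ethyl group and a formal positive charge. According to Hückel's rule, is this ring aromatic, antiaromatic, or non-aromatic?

All ring atoms are sp² and supply a p orbital to the ring (every atom in a ring double bond is sp² and brings one electron to the p orbital; the carbocation has an empty p orbital); the conjugation is uninterrupted.
Adding the contributions, 4 × 2 = 8 from the double-bond units + 0 from the C(ethyl)(+) atom = 8.
8 is a 4n count (n = 2), so the planar conjugated ring is antiaromatic.

Antiaromatic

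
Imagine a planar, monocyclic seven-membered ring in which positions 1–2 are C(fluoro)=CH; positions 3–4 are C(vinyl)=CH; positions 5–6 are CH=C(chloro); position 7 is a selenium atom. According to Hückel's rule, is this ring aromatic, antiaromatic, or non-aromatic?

All ring atoms are sp² and supply a p orbital to the ring (each doubly-bonded ring atom is sp² with one p-orbital electron; the selenium donates one lone pair from its p orbital); the conjugation is uninterrupted.
Counting π electrons: 3 × 2 = 6 from the double-bond units + 2 from the Se atom = 8.
With 8 = 4·2 π electrons, Hückel's rule classifies the planar ring as antiaromatic.

Antiaromatic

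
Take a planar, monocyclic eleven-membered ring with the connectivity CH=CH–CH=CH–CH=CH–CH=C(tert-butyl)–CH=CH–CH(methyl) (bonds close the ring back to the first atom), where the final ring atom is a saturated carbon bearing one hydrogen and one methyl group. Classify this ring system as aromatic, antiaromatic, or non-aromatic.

Non-aromatic

At the CH(methyl) position, that saturated carbon is sp³ and has no p orbital in the ring π system; the ring's p-orbital overlap is broken there.
A ring that is not fully conjugated cannot be aromatic or antiaromatic regardless of its π-electron count.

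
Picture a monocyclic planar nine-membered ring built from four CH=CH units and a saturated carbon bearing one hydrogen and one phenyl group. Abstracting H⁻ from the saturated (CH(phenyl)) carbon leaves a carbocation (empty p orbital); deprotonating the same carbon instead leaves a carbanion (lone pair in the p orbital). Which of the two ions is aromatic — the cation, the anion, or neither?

Once that carbon is sp², every ring atom has a p orbital and both ions are fully conjugated.
Cation: 4 × 2 + 0 = 8 π electrons → 4(2), antiaromatic.
Anion: 4 × 2 + 2 = 10 π electrons → 4(2)+2, aromatic.

The anion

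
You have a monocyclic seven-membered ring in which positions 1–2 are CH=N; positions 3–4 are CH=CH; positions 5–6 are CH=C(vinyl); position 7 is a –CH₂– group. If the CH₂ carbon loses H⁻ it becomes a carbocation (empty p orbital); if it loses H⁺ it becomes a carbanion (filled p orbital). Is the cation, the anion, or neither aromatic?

The cation

In both ions every ring atom is sp² and contributes a p orbital, so both rings are fully conjugated.
Cation: 3 × 2 + 0 = 6 π electrons → 4(1)+2, aromatic.
Anion: 3 × 2 + 2 = 8 π electrons → 4(2), antiaromatic.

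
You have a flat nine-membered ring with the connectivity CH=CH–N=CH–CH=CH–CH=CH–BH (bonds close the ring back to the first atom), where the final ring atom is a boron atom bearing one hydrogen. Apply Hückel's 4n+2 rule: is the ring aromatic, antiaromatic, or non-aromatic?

The p orbitals form a continuous loop: the double-bond atoms are sp², each contributing one p electron; each sp² =N– keeps its lone pair in-plane and puts one electron into the π system; the boron has an empty p orbital. The ring is fully conjugated.
π-electron count: 4 × 2 = 8 from the double-bond units + 0 from the BH atom = 8.
8 = 4(2); a planar, fully conjugated 4n system is antiaromatic.

Antiaromatic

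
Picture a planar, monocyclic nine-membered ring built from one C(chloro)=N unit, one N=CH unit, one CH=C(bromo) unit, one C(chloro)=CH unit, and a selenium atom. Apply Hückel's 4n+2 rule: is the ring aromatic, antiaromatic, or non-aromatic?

Aromatic

Check conjugation: the double-bond atoms are sp², each contributing one p electron; each =N– nitrogen is pyridine-type (lone pair in the sp² plane, one electron in the p orbital); the selenium donates one lone pair from its p orbital — every position has a p orbital, so the cyclic π system is continuous.
π-electron count: 4 × 2 = 8 from the double-bond units + 2 from the Se atom = 10.
Since 10 = 4·2 + 2, the ring meets the 4n+2 criterion.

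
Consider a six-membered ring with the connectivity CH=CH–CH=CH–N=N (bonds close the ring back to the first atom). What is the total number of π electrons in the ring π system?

6

All ring atoms are sp² and supply a p orbital to the ring (the double-bond atoms are sp², each contributing one p electron; the doubly-bonded nitrogens are pyridine-type — their lone pairs lie in the ring plane, leaving one electron in the p orbital); the conjugation is uninterrupted.
Adding the contributions, 3 × 2 = 6 from the 3 double-bond units.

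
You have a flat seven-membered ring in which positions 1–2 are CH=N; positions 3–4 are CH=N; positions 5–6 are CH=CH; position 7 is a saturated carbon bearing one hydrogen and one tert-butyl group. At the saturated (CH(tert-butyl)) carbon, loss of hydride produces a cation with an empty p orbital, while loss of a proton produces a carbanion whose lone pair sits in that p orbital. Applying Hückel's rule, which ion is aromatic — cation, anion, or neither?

The cation

Once that carbon is sp², every ring atom has a p orbital and both ions are fully conjugated.
Cation: 3 × 2 + 0 = 6 π electrons → 4(1)+2, aromatic.
Anion: 3 × 2 + 2 = 8 π electrons → 4(2), antiaromatic.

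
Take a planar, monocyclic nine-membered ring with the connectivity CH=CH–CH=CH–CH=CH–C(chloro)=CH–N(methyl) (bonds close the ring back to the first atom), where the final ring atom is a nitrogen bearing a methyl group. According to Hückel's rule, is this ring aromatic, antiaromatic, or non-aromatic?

The p orbitals form a continuous loop: every atom in a ring double bond is sp² and brings one electron to the p orbital; the pyrrole-type nitrogen donates its lone pair from the p orbital. The ring is fully conjugated.
Counting π electrons: 4 × 2 = 8 from the double-bond units + 2 from the N(methyl) atom = 10.
That gives a 4n+2 count (10, n = 2).

Aromatic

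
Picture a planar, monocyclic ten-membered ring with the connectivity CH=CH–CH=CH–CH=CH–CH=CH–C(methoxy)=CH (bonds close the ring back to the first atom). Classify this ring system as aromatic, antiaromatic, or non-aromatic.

Aromatic

All ring atoms are sp² and supply a p orbital to the ring (each doubly-bonded ring atom is sp² with one p-orbital electron); the conjugation is uninterrupted.
Tallying contributions gives 5 × 2 = 10 from the 5 double-bond units.
Since 10 = 4·2 + 2, the ring meets the 4n+2 criterion.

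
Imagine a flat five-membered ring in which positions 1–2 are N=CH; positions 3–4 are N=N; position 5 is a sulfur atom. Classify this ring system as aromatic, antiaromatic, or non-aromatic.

Aromatic

The p orbitals form a continuous loop: every atom in a ring double bond is sp² and brings one electron to the p orbital; the doubly-bonded nitrogens are pyridine-type — their lone pairs lie in the ring plane, leaving one electron in the p orbital; the sulfur donates one lone pair from its p orbital. The ring is fully conjugated.
Adding the contributions, 2 × 2 = 4 from the double-bond units + 2 from the S atom = 6.
6 = 4(1) + 2, which satisfies Hückel's 4n+2 rule.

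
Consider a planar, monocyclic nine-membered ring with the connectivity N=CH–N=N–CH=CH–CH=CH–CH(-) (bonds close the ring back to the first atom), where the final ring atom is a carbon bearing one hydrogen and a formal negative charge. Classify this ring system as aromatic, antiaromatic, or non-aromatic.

Aromatic

The p orbitals form a continuous loop: every atom in a ring double bond is sp² and brings one electron to the p orbital; each sp² =N– keeps its lone pair in-plane and puts one electron into the π system; the carbanion's lone pair occupies the p orbital. The ring is fully conjugated.
π-electron count: 4 × 2 = 8 from the double-bond units + 2 from the CH(-) atom = 10.
With 10 π electrons (n = 2), the Hückel 4n+2 condition holds.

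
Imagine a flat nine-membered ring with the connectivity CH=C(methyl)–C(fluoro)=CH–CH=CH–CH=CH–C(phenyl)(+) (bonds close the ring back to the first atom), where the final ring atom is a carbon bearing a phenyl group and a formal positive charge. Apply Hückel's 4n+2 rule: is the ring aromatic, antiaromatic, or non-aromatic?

The p orbitals form a continuous loop: the double-bond atoms are sp², each contributing one p electron; the carbocation has an empty p orbital. The ring is fully conjugated.
Tallying contributions gives 4 × 2 = 8 from the double-bond units + 0 from the C(phenyl)(+) atom = 8.
With 8 = 4·2 π electrons, Hückel's rule classifies the planar ring as antiaromatic.

Antiaromatic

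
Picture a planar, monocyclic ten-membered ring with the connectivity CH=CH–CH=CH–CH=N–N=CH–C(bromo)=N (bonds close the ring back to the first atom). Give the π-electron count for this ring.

10

The p orbitals form a continuous loop: each doubly-bonded ring atom is sp² with one p-orbital electron; each sp² =N– keeps its lone pair in-plane and puts one electron into the π system. The ring is fully conjugated.
Tallying contributions gives 5 × 2 = 10 from the 5 double-bond units.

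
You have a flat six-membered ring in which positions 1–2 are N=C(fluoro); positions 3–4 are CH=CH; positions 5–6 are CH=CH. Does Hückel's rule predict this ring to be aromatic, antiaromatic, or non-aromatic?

Aromatic

Check conjugation: every atom in a ring double bond is sp² and brings one electron to the p orbital; each sp² =N– keeps its lone pair in-plane and puts one electron into the π system — every position has a p orbital, so the cyclic π system is continuous.
Counting π electrons: 3 × 2 = 6 from the 3 double-bond units.
Since 6 = 4·1 + 2, the ring meets the 4n+2 criterion.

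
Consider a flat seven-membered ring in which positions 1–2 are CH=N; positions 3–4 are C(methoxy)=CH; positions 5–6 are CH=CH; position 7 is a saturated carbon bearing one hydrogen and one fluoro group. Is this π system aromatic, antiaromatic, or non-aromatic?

The CH(fluoro) carbon is saturated: that saturated carbon is sp³ and has no p orbital in the ring π system. Conjugation is not continuous around the ring.
Without a continuous loop of overlapping p orbitals the Hückel electron count never comes into play.

Non-aromatic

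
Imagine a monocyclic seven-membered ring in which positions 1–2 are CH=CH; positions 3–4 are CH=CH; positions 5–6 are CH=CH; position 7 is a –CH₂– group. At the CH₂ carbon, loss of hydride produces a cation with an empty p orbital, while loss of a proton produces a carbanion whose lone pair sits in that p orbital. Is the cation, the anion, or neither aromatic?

In either ion the ring is fully conjugated: every atom, including the new sp² carbon, supplies a p orbital.
Cation: 3 × 2 + 0 = 6 π electrons → 4(1)+2, aromatic.
Anion: 3 × 2 + 2 = 8 π electrons → 4(2), antiaromatic.

The cation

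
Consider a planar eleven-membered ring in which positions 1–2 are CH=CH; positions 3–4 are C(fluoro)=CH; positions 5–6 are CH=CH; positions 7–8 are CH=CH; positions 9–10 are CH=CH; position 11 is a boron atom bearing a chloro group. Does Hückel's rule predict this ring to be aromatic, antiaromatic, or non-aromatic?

Check conjugation: the double-bond atoms are sp², each contributing one p electron; the boron has an empty p orbital — every position has a p orbital, so the cyclic π system is continuous.
Adding the contributions, 5 × 2 = 10 from the double-bond units + 0 from the B(chloro) atom = 10.
Since 10 = 4·2 + 2, the ring meets the 4n+2 criterion.

Aromatic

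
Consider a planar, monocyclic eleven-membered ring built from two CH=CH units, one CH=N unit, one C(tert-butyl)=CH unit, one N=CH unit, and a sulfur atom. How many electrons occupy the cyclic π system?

All ring atoms are sp² and supply a p orbital to the ring (the double-bond atoms are sp², each contributing one p electron; the doubly-bonded nitrogens are pyridine-type — their lone pairs lie in the ring plane, leaving one electron in the p orbital; the sulfur donates one lone pair from its p orbital); the conjugation is uninterrupted.
Counting π electrons: 5 × 2 = 10 from the double-bond units + 2 from the S atom = 12.

12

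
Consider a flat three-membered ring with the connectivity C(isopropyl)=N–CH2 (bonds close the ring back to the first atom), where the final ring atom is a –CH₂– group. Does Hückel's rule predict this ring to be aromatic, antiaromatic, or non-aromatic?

Non-aromatic

Because the tetrahedral CH₂ carbon is sp³ and has no p orbital in the ring π system at the CH2 position, the π system cannot extend all the way around the ring.
Without a continuous loop of overlapping p orbitals the Hückel electron count never comes into play.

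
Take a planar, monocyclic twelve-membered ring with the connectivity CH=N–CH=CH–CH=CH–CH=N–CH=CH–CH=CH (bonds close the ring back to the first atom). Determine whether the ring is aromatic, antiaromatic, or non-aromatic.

Antiaromatic

Check conjugation: the double-bond atoms are sp², each contributing one p electron; each =N– nitrogen is pyridine-type (lone pair in the sp² plane, one electron in the p orbital) — every position has a p orbital, so the cyclic π system is continuous.
Counting π electrons: 6 × 2 = 12 from the 6 double-bond units.
A 4n π count (12, n = 3) in a planar conjugated ring means antiaromatic.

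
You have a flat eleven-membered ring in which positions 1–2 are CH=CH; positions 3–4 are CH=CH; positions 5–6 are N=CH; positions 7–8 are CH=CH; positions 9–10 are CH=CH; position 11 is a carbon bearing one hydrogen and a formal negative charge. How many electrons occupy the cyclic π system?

Every ring atom contributes a p orbital perpendicular to the ring (the double-bond atoms are sp², each contributing one p electron; each sp² =N– keeps its lone pair in-plane and puts one electron into the π system; the carbanion's lone pair occupies the p orbital), so the π system is cyclic and fully conjugated.
Tallying contributions gives 5 × 2 = 10 from the double-bond units + 2 from the CH(-) atom = 12.

12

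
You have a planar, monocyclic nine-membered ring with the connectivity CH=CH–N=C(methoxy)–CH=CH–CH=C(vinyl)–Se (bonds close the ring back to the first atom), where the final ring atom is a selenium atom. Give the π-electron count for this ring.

The p orbitals form a continuous loop: the double-bond atoms are sp², each contributing one p electron; each sp² =N– keeps its lone pair in-plane and puts one electron into the π system; the selenium donates one lone pair from its p orbital. The ring is fully conjugated.
Adding the contributions, 4 × 2 = 8 from the double-bond units + 2 from the Se atom = 10.

10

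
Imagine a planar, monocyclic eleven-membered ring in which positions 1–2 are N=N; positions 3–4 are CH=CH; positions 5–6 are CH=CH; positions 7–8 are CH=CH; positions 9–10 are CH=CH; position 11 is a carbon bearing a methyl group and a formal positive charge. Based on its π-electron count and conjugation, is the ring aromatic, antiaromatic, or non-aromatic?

Check conjugation: every atom in a ring double bond is sp² and brings one electron to the p orbital; each =N– nitrogen is pyridine-type (lone pair in the sp² plane, one electron in the p orbital); the carbocation has an empty p orbital — every position has a p orbital, so the cyclic π system is continuous.
Tallying contributions gives 5 × 2 = 10 from the double-bond units + 0 from the C(methyl)(+) atom = 10.
10 = 4(2) + 2, which satisfies Hückel's 4n+2 rule.

Aromatic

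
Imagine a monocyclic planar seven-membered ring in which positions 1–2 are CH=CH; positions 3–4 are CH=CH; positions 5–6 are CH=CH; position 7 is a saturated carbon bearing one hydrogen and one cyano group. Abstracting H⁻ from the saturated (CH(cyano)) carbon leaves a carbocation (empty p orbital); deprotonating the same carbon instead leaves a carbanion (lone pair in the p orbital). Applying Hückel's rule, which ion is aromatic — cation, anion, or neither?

In both ions every ring atom is sp² and contributes a p orbital, so both rings are fully conjugated.
Cation: 3 × 2 + 0 = 6 π electrons → 4(1)+2, aromatic.
Anion: 3 × 2 + 2 = 8 π electrons → 4(2), antiaromatic.

The cation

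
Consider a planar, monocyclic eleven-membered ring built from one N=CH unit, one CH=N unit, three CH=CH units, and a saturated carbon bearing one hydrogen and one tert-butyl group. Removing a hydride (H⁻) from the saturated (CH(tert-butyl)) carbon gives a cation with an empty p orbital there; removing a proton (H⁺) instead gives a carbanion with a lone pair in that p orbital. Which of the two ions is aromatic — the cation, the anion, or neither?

In either ion the ring is fully conjugated: every atom, including the new sp² carbon, supplies a p orbital.
Cation: 5 × 2 + 0 = 10 π electrons → 4(2)+2, aromatic.
Anion: 5 × 2 + 2 = 12 π electrons → 4(3), antiaromatic.

The cation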